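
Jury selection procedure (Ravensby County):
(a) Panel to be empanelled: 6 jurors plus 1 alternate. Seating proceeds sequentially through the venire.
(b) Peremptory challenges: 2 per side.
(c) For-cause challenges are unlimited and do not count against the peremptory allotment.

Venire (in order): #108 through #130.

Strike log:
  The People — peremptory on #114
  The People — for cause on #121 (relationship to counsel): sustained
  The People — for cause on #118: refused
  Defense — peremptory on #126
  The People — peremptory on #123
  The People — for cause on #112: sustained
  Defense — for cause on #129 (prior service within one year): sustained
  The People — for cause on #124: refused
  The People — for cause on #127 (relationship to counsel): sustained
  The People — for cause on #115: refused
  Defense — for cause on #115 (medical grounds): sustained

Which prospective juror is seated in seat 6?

Removed: #112, #114, #115, #121, #123, #126, #127, #129. (#118, #124 stay — for-cause denied.)
Seating in order: seats 1–6 → #108, #109, #110, #111, #113, #116; alternates → #117.
So seat 6 is #116.

116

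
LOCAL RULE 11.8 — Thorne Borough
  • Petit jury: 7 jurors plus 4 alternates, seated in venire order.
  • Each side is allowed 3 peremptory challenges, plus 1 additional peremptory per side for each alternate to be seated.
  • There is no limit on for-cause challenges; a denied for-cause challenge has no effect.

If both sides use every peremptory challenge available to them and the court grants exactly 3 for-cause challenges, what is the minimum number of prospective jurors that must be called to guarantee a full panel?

Seats to fill: 7 + 4 alternates = 11.
Peremptories: 3 + 1×4 = 7 per side × 2 sides = 14.
For-cause removals: 3.
Minimum venire: 11 + 14 + 3 = 28.

28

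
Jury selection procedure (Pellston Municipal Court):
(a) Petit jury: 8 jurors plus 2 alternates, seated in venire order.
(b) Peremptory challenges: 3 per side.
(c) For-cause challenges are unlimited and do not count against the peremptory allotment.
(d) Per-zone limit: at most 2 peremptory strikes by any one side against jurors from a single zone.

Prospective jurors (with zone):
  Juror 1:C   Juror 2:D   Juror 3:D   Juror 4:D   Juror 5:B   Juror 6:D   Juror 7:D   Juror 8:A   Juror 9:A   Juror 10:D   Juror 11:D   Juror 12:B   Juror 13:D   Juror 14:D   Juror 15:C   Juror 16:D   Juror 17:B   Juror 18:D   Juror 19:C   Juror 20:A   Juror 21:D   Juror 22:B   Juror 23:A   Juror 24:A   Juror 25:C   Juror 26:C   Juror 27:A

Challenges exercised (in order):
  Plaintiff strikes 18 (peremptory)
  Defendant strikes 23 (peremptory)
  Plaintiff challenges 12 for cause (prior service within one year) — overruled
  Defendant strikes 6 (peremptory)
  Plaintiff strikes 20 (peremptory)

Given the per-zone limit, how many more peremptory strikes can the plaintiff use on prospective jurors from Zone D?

1

Plaintiff peremptories so far: #18, #20 — 2 of 3 used, 1 left overall.
Against Zone D: #18 — 1 used; per-zone cap 2 leaves 1.
Binding limit: min(1, 1) = 1.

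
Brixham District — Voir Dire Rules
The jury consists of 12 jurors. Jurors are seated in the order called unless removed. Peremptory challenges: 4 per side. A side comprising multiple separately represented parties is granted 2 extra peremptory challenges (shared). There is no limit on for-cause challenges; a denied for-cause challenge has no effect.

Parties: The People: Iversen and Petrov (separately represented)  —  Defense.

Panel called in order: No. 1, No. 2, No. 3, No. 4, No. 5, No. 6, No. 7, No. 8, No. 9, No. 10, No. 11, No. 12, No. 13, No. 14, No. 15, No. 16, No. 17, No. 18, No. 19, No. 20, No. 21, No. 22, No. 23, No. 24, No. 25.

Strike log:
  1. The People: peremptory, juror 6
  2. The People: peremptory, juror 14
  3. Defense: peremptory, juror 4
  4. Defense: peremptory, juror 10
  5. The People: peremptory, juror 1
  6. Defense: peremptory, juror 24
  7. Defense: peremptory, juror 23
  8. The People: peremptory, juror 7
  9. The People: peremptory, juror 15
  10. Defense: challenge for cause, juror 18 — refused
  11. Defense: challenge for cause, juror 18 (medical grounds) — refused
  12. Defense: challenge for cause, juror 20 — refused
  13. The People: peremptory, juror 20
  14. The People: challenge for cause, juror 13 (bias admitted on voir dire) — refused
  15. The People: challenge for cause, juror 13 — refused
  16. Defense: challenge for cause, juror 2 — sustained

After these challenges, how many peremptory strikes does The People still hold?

0

The People allotment: 4 base + 2 multi-party = 6.
The People peremptories used: #6, #14, #1, #7, #15, #20 — 6 (for-cause on #13, #13 don't count).
Remaining: 6 − 6 = 0.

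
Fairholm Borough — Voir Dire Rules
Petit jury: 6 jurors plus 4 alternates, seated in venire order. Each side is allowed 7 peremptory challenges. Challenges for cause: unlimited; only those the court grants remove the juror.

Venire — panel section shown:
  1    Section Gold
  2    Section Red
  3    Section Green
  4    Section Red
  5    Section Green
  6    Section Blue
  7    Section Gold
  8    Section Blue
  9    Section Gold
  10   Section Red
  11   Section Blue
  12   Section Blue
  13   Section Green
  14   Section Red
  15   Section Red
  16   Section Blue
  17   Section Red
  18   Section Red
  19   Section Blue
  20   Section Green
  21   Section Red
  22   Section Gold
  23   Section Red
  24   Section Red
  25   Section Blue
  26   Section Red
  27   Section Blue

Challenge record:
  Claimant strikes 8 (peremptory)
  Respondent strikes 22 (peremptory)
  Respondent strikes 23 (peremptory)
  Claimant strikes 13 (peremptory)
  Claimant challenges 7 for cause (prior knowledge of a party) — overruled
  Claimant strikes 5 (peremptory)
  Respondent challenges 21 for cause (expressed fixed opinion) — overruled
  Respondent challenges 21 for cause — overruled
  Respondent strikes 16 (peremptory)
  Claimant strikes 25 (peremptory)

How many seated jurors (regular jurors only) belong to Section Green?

Removed: #5, #8, #13, #16, #22, #23, #25.
Seated jurors 1–6: #1, #2, #3, #4, #6, #7 (alternates #9, #10, #11, #12 not counted).
Of those, in Section Green: #3 → 1.

1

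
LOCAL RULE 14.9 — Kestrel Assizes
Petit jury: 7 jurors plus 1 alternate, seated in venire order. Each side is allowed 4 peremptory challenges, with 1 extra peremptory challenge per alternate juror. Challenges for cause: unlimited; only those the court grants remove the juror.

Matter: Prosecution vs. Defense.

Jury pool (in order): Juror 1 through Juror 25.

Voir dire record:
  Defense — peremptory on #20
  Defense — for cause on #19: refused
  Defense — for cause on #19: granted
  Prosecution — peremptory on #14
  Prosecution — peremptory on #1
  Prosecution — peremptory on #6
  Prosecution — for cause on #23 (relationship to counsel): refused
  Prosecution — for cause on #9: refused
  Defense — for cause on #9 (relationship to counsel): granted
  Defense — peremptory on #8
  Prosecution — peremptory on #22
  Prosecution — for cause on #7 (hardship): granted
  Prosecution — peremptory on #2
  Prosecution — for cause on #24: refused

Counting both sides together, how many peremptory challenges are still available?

3

Prosecution allotment: 4 base + 1 × 1 alternate = 5. Defense allotment: 4 base + 1 × 1 alternate = 5.
Prosecution peremptories used: #14, #1, #6, #22, #2 — 5 (for-cause on #23, #9, #7, #24 don't count).
Defense peremptories used: #20, #8 — 2 (for-cause on #19, #19, #9 don't count).
Remaining: (5 − 5) + (5 − 2) = 3.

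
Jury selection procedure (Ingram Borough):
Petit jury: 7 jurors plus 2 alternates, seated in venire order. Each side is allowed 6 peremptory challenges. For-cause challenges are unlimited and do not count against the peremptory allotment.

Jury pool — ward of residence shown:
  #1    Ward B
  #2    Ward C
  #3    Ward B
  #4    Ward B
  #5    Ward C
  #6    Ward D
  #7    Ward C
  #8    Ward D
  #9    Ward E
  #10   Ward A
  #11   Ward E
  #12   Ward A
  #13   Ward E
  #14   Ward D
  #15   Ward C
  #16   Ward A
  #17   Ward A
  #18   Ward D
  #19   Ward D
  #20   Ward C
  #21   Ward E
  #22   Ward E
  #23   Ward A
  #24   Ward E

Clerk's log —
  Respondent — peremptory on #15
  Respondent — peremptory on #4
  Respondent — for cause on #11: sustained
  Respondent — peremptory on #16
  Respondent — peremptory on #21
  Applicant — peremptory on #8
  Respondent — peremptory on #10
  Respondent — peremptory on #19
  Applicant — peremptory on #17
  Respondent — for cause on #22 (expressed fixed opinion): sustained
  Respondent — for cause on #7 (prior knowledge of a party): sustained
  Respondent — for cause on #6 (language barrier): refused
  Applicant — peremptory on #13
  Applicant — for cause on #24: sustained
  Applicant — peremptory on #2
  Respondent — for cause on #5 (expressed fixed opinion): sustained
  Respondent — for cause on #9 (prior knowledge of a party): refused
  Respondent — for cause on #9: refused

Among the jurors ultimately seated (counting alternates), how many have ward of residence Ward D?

Removed: #2, #4, #5, #7, #8, #10, #11, #13, #15, #16, #17, #19, #21, #22, #24.
Seated (9 incl. alternates): #1, #3, #6, #9, #12, #14, #18, #20, #23.
Of those, in Ward D: #6, #14, #18 → 3.

3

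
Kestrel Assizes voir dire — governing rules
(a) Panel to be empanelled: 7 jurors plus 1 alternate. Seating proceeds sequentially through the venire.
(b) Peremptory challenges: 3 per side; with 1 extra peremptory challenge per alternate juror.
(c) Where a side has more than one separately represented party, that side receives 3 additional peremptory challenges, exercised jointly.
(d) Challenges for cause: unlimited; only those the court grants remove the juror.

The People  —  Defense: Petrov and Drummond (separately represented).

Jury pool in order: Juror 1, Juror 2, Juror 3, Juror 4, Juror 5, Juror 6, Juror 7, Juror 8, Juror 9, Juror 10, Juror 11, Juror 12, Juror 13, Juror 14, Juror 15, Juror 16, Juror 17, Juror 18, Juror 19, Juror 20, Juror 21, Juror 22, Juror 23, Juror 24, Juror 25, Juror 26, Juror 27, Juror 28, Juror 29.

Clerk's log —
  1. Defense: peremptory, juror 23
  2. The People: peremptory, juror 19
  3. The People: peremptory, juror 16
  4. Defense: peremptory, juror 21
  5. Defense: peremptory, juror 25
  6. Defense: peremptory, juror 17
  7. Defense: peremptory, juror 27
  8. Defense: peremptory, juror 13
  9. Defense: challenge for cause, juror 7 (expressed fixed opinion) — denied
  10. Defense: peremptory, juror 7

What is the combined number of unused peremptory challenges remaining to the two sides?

2

The People allotment: 3 base + 1 × 1 alternate = 4. Defense allotment: 3 base + 1 × 1 alternate + 3 multi-party = 7.
The People peremptories used: #19, #16 — 2.
Defense peremptories used: #23, #21, #25, #17, #27, #13, #7 — 7 (the for-cause on #7 doesn't count).
Remaining: (4 − 2) + (7 − 7) = 2.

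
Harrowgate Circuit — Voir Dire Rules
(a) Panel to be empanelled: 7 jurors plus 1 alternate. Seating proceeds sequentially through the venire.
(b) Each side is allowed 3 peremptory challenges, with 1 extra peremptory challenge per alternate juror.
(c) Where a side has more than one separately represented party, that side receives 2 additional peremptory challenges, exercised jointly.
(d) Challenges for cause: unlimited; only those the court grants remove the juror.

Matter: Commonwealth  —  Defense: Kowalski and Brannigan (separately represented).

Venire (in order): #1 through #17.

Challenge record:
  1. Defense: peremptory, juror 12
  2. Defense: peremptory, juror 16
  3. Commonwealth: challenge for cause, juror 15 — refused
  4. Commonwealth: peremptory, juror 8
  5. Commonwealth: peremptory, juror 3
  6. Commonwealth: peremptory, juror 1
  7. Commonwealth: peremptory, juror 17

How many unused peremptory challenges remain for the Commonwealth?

Commonwealth allotment: 3 base + 1 × 1 alternate = 4.
Commonwealth peremptories used: #8, #3, #1, #17 — 4 (the for-cause on #15 doesn't count).
Remaining: 4 − 4 = 0.

0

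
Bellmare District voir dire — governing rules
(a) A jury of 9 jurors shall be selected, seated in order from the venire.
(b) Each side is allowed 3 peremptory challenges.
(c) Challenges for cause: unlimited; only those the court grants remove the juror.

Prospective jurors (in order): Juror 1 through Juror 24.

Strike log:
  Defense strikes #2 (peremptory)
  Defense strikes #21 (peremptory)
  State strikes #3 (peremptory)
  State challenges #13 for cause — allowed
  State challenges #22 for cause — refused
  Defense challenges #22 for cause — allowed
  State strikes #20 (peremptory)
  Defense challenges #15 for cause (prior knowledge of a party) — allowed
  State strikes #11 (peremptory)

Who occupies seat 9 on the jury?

12

Removed: #2, #3, #11, #13, #15, #20, #21, #22.
Seating in order: seats 1–9 → #1, #4, #5, #6, #7, #8, #9, #10, #12.
So seat 9 is #12.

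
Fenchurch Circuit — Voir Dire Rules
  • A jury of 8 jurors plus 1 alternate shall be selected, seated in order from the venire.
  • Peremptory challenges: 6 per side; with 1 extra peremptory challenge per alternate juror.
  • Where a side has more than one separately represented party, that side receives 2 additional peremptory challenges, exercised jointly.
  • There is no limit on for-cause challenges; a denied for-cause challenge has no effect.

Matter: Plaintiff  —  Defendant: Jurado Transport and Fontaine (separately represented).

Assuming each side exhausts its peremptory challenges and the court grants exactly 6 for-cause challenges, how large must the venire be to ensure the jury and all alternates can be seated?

31

Seats to fill: 8 + 1 alternates = 9.
Peremptories — Plaintiff: 6 + 1×1 = 7; Defendant: 6 + 1×1 + 2 = 9; total 16.
For-cause removals: 6.
Minimum venire: 9 + 16 + 6 = 31.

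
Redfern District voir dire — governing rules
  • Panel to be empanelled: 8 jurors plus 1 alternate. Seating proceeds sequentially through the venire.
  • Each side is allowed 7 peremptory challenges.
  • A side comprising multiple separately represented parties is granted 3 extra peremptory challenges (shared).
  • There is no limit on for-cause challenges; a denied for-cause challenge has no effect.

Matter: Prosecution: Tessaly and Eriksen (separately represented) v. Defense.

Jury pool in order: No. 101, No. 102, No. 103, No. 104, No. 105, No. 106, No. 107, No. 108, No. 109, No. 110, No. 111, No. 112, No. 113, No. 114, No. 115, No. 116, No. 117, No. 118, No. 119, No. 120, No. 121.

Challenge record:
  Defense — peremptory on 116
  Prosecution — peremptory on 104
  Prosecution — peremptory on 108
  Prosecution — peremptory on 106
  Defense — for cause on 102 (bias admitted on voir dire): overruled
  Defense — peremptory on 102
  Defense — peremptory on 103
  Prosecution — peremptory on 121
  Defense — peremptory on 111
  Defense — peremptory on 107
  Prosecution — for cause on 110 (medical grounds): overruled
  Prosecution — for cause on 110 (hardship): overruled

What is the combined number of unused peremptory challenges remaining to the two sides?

8

Prosecution allotment: 7 base + 3 multi-party = 10. Defense allotment: 7.
Prosecution peremptories used: #104, #108, #106, #121 — 4 (for-cause on #110, #110 don't count).
Defense peremptories used: #116, #102, #103, #111, #107 — 5 (the for-cause on #102 doesn't count).
Remaining: (10 − 4) + (7 − 5) = 8.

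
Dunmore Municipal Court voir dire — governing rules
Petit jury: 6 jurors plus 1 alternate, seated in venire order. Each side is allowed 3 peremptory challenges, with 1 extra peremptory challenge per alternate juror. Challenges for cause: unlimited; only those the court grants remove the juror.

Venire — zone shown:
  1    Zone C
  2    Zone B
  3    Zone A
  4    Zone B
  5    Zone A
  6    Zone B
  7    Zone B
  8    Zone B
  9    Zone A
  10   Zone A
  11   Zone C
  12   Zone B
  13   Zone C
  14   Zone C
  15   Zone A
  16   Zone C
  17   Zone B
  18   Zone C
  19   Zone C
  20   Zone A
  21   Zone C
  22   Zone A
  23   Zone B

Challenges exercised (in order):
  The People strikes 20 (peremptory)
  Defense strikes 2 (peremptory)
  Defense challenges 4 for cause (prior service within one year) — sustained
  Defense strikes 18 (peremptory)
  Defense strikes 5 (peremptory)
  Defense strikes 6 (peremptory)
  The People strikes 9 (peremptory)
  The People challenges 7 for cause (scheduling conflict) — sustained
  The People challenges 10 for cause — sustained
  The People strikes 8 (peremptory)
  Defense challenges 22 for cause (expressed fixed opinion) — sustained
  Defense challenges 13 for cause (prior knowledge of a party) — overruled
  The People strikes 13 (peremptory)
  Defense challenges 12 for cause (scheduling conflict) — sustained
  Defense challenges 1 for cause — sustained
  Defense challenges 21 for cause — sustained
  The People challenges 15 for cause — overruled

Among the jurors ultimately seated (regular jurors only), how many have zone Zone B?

Removed: #1, #2, #4, #5, #6, #7, #8, #9, #10, #12, #13, #18, #20, #21, #22.
Seated jurors 1–6: #3, #11, #14, #15, #16, #17 (alternates #19 not counted).
Of those, in Zone B: #17 → 1.

1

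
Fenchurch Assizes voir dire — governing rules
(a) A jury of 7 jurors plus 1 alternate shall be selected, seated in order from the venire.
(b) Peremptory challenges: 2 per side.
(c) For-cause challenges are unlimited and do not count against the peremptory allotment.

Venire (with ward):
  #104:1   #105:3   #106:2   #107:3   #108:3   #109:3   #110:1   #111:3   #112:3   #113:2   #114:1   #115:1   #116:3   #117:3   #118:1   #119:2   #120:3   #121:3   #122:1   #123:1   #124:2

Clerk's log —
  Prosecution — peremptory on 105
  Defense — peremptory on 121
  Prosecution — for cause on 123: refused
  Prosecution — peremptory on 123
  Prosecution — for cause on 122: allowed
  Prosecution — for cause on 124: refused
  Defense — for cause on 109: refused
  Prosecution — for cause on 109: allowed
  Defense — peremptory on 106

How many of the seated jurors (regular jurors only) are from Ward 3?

Removed: #105, #106, #109, #121, #122, #123.
Seated jurors 1–7: #104, #107, #108, #110, #111, #112, #113 (alternates #114 not counted).
Of those, in Ward 3: #107, #108, #111, #112 → 4.

4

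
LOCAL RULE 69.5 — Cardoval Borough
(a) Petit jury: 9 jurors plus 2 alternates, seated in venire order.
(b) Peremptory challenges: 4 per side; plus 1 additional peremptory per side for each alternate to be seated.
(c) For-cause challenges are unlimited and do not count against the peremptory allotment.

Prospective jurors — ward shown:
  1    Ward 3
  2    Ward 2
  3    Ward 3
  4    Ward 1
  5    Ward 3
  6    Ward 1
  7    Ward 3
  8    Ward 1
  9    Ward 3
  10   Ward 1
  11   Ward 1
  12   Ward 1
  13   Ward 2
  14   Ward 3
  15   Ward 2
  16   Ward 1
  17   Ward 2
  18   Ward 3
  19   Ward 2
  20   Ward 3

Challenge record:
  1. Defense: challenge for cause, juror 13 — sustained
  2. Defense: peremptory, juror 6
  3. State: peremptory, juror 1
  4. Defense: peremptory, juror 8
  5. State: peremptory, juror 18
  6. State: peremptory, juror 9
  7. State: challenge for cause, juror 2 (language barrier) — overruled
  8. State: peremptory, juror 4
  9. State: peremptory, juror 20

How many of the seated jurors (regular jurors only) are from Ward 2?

2

Removed: #1, #4, #6, #8, #9, #13, #18, #20.
Seated jurors 1–9: #2, #3, #5, #7, #10, #11, #12, #14, #15 (alternates #16, #17 not counted).
Of those, in Ward 2: #2, #15 → 2.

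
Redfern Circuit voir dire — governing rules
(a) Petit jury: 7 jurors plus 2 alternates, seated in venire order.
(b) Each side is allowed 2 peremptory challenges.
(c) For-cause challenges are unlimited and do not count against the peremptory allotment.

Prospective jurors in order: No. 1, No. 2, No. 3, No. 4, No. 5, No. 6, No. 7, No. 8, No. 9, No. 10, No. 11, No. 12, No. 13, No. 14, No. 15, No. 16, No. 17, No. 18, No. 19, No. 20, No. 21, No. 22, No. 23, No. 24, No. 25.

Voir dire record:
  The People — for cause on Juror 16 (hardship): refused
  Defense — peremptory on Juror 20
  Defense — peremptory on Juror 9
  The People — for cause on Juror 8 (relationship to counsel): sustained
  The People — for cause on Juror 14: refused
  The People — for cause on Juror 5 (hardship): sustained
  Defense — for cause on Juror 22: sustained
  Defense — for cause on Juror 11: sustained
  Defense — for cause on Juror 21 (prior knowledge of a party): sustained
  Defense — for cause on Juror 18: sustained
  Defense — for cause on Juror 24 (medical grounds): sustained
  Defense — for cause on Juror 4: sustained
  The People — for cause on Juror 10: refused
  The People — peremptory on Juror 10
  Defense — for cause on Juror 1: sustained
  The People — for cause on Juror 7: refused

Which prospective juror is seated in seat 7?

Removed: #1, #4, #5, #8, #9, #10, #11, #18, #20, #21, #22, #24. (#7, #14, #16 stay — for-cause denied.)
Seating in order: seats 1–7 → #2, #3, #6, #7, #12, #13, #14; alternates → #15, #16.
So seat 7 is #14.

14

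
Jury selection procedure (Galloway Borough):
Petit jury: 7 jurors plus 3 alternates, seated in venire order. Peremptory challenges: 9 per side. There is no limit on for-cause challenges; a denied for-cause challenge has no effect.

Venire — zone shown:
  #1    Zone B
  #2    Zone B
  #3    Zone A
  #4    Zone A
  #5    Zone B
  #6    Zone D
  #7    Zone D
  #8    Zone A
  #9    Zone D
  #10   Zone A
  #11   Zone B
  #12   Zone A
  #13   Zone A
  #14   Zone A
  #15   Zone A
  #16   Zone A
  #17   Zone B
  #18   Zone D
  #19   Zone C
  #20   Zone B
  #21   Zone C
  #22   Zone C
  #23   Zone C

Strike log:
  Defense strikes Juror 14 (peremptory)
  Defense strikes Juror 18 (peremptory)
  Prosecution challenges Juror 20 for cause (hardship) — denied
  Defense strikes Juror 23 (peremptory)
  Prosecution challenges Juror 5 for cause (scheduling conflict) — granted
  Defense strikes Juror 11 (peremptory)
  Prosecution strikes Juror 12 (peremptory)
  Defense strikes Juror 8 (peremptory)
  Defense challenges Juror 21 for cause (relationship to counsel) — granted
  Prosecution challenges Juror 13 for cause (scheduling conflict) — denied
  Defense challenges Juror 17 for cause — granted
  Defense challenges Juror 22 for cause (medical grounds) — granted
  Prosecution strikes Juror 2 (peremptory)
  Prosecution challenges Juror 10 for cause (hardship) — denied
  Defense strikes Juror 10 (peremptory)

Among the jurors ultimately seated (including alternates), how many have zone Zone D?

Removed: #2, #5, #8, #10, #11, #12, #14, #17, #18, #21, #22, #23.
Seated (10 incl. alternates): #1, #3, #4, #6, #7, #9, #13, #15, #16, #19.
Of those, in Zone D: #6, #7, #9 → 3.

3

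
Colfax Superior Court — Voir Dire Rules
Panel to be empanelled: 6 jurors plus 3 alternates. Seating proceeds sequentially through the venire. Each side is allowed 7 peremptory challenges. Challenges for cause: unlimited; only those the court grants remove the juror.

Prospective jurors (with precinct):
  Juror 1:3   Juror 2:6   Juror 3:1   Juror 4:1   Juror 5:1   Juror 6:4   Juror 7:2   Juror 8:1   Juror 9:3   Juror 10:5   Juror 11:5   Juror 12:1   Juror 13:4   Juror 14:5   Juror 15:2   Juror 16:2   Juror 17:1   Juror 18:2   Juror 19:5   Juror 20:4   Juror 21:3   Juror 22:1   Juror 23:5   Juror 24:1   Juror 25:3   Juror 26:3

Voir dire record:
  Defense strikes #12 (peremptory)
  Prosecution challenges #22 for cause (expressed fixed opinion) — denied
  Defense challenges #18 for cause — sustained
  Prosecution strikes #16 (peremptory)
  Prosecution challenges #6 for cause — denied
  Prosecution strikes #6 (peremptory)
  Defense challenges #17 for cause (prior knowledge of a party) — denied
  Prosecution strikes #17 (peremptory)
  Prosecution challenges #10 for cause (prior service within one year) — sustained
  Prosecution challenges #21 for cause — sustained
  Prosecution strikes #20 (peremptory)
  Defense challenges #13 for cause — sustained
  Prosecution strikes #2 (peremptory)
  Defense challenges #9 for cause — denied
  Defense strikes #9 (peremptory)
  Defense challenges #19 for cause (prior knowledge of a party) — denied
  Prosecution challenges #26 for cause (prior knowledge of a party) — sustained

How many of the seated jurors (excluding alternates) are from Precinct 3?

1

Removed: #2, #6, #9, #10, #12, #13, #16, #17, #18, #20, #21, #26.
Seated jurors 1–6: #1, #3, #4, #5, #7, #8 (alternates #11, #14, #15 not counted).
Of those, in Precinct 3: #1 → 1.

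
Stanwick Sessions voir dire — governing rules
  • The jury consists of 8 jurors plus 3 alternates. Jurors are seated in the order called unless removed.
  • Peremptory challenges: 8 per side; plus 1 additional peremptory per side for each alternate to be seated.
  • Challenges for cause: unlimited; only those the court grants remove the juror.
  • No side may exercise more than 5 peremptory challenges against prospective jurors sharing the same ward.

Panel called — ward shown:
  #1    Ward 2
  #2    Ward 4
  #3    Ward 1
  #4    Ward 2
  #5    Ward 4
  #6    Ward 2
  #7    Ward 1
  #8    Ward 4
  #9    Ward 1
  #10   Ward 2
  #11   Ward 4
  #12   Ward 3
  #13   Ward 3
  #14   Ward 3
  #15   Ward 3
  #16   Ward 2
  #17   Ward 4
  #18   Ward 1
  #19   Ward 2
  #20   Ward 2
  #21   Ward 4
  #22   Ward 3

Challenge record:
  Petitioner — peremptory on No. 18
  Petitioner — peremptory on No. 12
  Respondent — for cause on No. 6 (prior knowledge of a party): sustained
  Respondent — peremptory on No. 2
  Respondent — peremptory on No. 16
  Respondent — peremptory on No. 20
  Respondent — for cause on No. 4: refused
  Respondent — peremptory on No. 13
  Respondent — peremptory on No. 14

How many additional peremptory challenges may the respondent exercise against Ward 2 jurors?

Respondent peremptories so far: #2, #16, #20, #13, #14 — 5 of 11 used, 6 left overall.
Against Ward 2: #16, #20 — 2 used; per-ward cap 5 leaves 3.
Binding limit: min(6, 3) = 3.

3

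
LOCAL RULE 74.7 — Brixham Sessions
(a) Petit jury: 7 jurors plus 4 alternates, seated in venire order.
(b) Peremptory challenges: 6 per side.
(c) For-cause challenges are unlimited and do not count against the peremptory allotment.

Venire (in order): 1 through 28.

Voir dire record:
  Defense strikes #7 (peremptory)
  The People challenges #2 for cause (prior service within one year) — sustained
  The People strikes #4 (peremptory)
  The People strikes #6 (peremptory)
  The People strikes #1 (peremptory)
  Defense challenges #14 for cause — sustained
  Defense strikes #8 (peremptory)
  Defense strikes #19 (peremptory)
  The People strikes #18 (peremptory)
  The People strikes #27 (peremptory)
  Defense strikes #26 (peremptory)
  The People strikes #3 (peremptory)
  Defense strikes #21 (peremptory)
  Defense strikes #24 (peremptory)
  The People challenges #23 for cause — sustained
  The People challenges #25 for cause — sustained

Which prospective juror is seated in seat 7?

Removed: #1, #2, #3, #4, #6, #7, #8, #14, #18, #19, #21, #23, #24, #25, #26, #27.
Seating in order: seats 1–7 → #5, #9, #10, #11, #12, #13, #15; alternates → #16, #17, #20, #22.
So seat 7 is #15.

15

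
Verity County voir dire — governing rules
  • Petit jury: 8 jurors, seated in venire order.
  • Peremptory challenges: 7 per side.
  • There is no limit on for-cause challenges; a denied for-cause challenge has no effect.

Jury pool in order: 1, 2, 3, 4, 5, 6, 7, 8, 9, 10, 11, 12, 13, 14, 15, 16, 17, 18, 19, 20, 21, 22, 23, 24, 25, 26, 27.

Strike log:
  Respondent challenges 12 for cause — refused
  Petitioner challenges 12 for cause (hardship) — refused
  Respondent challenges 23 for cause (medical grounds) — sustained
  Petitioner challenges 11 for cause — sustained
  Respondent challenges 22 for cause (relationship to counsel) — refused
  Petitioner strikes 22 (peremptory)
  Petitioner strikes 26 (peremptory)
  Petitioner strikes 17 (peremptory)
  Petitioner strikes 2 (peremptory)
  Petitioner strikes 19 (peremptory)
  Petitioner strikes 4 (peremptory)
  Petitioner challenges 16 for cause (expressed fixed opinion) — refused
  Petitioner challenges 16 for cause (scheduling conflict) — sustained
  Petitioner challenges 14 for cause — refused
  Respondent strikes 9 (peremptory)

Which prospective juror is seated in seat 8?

Removed: #2, #4, #9, #11, #16, #17, #19, #22, #23, #26. (#12, #14 stay — for-cause denied.)
Seating in order: seats 1–8 → #1, #3, #5, #6, #7, #8, #10, #12.
So seat 8 is #12.

12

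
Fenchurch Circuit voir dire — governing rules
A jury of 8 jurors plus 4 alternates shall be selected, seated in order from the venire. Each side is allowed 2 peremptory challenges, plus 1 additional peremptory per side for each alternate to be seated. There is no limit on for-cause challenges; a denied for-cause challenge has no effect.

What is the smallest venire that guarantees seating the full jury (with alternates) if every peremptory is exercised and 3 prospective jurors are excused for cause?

Seats to fill: 8 + 4 alternates = 12.
Peremptories: 2 + 1×4 = 6 per side × 2 sides = 12.
For-cause removals: 3.
Minimum venire: 12 + 12 + 3 = 27.

27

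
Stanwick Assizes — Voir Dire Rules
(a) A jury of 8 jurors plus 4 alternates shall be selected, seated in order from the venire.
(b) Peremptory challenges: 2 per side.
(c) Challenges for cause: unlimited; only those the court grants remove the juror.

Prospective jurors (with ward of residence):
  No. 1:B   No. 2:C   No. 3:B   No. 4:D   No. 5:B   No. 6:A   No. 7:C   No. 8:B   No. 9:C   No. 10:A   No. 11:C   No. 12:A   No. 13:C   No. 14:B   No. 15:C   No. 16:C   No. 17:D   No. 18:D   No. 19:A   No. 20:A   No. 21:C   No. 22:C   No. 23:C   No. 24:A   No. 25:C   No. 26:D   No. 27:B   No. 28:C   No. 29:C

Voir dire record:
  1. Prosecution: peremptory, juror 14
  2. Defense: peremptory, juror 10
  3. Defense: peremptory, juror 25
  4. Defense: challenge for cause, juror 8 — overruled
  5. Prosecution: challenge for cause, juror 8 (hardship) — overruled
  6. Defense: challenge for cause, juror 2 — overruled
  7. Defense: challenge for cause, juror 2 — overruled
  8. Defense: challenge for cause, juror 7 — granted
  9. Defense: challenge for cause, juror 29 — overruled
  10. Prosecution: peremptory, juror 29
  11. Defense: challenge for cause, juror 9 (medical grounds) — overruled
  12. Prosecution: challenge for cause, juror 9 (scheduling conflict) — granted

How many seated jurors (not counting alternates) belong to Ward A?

Removed: #7, #9, #10, #14, #25, #29.
Seated jurors 1–8: #1, #2, #3, #4, #5, #6, #8, #11 (alternates #12, #13, #15, #16 not counted).
Of those, in Ward A: #6 → 1.

1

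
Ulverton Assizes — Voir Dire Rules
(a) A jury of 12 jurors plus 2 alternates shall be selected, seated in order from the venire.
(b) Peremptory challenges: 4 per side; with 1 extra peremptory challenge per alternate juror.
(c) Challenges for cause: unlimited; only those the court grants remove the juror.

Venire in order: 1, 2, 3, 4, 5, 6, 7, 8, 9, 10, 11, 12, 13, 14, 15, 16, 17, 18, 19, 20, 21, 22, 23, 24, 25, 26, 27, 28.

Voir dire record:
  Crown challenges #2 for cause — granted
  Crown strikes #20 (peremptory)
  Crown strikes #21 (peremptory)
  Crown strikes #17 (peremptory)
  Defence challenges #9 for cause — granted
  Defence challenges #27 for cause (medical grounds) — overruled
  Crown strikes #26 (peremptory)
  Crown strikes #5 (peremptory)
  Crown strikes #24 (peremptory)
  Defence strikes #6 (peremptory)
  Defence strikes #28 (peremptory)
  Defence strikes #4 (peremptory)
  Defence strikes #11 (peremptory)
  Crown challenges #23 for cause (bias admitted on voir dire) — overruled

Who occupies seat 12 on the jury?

Removed: #2, #4, #5, #6, #9, #11, #17, #20, #21, #24, #26, #28. (#23, #27 stay — for-cause denied.)
Filling seats in venire order through position 12: #1, #3, #7, #8, #10, #12, #13, #14, #15, #16, #18, #19.
So seat 12 is #19.

19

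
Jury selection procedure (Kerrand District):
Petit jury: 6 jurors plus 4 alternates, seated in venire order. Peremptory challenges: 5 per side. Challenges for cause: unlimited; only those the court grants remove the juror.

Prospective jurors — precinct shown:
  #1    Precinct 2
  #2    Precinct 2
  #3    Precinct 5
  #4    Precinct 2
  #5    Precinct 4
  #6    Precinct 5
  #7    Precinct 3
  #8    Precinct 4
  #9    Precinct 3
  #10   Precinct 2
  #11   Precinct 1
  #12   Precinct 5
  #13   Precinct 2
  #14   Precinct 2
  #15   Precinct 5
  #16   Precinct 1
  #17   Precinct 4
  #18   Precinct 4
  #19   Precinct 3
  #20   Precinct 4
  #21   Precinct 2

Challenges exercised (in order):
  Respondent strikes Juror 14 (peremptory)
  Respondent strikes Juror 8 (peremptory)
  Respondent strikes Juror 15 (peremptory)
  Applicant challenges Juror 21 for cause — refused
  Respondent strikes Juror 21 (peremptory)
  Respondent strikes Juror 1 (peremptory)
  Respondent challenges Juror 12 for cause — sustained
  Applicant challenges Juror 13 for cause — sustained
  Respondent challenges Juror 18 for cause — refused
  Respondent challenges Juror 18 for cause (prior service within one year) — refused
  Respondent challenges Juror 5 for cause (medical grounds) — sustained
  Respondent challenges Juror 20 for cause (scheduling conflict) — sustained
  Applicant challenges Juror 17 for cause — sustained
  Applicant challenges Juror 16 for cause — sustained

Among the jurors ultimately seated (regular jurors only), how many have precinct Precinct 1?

0

Removed: #1, #5, #8, #12, #13, #14, #15, #16, #17, #20, #21.
Seated jurors 1–6: #2, #3, #4, #6, #7, #9 (alternates #10, #11, #18, #19 not counted).
None of those are in Precinct 1 → 0.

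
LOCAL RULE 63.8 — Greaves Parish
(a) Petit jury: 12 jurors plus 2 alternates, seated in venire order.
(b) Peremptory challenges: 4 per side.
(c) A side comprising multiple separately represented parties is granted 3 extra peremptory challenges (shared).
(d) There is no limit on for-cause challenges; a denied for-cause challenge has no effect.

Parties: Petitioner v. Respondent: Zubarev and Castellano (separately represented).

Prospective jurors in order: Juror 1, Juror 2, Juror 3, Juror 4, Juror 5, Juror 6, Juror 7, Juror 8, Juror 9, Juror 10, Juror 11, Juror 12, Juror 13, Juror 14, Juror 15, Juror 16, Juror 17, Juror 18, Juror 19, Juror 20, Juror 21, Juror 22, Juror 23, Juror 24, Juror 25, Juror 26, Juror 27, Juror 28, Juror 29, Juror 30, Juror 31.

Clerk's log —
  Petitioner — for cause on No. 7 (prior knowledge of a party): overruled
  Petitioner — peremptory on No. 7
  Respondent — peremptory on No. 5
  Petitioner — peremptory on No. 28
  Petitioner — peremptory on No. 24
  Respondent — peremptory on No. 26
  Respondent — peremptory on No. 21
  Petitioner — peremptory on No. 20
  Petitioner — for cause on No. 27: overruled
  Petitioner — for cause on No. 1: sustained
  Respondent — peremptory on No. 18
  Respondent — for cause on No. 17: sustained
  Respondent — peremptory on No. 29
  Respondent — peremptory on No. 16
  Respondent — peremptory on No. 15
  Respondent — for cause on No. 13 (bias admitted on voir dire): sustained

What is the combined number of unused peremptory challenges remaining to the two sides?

Petitioner allotment: 4. Respondent allotment: 4 base + 3 multi-party = 7.
Petitioner peremptories used: #7, #28, #24, #20 — 4 (for-cause on #7, #27, #1 don't count).
Respondent peremptories used: #5, #26, #21, #18, #29, #16, #15 — 7 (for-cause on #17, #13 don't count).
Remaining: (4 − 4) + (7 − 7) = 0.

0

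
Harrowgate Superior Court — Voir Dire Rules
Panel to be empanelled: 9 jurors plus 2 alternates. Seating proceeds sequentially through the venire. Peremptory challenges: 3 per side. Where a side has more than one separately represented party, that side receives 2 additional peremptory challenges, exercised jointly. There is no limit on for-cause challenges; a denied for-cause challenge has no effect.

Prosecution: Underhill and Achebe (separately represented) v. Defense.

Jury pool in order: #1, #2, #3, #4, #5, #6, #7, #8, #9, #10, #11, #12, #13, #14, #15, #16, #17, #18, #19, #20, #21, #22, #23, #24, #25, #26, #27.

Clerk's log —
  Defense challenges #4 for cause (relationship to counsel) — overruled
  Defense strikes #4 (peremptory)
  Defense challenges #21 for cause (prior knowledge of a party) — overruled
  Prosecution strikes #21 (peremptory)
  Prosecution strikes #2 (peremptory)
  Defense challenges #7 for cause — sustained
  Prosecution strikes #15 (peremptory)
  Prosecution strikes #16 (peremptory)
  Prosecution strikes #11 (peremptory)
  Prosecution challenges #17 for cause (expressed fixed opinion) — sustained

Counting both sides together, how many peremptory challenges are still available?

2

Prosecution allotment: 3 base + 2 multi-party = 5. Defense allotment: 3.
Prosecution peremptories used: #21, #2, #15, #16, #11 — 5 (the for-cause on #17 doesn't count).
Defense peremptories used: #4 — 1 (for-cause on #4, #21, #7 don't count).
Remaining: (5 − 5) + (3 − 1) = 2.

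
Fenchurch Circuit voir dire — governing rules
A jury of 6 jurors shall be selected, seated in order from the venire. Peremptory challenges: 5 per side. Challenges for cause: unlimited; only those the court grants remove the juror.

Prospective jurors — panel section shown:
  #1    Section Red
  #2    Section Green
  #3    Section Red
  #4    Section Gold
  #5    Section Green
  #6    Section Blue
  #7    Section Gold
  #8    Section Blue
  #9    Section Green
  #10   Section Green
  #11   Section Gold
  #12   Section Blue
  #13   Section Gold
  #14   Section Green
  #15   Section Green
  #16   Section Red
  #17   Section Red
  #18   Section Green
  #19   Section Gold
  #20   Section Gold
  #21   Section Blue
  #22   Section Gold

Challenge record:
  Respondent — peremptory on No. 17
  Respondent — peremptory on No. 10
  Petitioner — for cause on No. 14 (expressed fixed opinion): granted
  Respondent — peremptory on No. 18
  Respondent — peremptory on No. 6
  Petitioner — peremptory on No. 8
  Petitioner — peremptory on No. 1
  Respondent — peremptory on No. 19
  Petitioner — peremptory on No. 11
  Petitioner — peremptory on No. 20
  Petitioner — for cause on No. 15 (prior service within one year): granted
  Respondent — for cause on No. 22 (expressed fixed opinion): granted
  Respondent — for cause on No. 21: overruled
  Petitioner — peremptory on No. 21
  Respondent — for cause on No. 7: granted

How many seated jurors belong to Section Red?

1

Removed: #1, #6, #7, #8, #10, #11, #14, #15, #17, #18, #19, #20, #21, #22.
Seated jurors 1–6: #2, #3, #4, #5, #9, #12.
Of those, in Section Red: #3 → 1.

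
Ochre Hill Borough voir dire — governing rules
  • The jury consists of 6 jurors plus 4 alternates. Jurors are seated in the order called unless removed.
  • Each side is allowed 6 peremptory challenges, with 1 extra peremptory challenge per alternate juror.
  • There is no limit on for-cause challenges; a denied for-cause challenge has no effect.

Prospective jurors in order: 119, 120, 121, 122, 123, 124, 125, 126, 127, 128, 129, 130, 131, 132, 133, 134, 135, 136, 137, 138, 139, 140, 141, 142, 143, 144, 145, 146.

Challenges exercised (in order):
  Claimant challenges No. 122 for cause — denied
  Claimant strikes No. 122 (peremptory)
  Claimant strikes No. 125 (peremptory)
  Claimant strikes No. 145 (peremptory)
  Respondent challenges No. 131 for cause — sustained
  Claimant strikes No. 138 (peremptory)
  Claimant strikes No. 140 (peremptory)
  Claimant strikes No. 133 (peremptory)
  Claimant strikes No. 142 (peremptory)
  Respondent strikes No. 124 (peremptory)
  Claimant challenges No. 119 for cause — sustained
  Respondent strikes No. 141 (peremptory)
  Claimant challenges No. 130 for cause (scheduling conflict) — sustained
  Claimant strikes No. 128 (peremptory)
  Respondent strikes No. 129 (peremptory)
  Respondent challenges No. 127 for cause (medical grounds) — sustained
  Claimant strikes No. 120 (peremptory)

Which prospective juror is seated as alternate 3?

139

Removed: #119, #120, #122, #124, #125, #127, #128, #129, #130, #131, #133, #138, #140, #141, #142, #145.
Seating in order: seats 1–6 → #121, #123, #126, #132, #134, #135; alternates → #136, #137, #139, #143.
So alternate 3 is #139.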